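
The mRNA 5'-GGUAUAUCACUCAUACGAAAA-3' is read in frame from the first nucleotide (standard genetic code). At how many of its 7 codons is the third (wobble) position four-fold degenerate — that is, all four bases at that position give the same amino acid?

4

Codon 1 GGU (Gly): third position 4-fold.
Codon 2 AUA (Ile): third position 3-fold.
Codon 3 UCA (Ser): third position 4-fold.
Codon 4 CUC (Leu): third position 4-fold.
Codon 5 AUA (Ile): third position 3-fold.
Codon 6 CGA (Arg): third position 4-fold.
Codon 7 AAA (Lys): third position 2-fold.
Four-fold degenerate third positions: 4.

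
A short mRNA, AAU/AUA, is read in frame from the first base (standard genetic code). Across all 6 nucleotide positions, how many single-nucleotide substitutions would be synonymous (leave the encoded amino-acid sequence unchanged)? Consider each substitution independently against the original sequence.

Codon 1 (AAU, Asn): 1 synonymous substitution.
Codon 2 (AUA, Ile): 2 synonymous substitutions.
Total: 1 + 2 = 3.

3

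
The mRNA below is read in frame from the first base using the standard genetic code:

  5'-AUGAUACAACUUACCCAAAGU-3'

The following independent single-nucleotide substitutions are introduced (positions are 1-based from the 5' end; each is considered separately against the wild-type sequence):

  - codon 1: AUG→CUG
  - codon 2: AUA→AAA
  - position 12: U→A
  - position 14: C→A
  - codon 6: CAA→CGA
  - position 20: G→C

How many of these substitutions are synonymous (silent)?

Codon 1: AUG (Met) → CUG (Leu) — missense.
Codon 2: AUA (Ile) → AAA (Lys) — missense.
Codon 4: CUU (Leu) → CUA (Leu) — synonymous.
Codon 5: ACC (Thr) → AAC (Asn) — missense.
Codon 6: CAA (Gln) → CGA (Arg) — missense.
Codon 7: AGU (Ser) → ACU (Thr) — missense.
Synonymous: 1 of 6.

1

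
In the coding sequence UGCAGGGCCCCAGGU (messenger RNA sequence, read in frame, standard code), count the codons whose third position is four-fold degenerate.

3

Codon 1 UGC (Cys): third position 2-fold.
Codon 2 AGG (Arg): third position 2-fold.
Codon 3 GCC (Ala): third position 4-fold.
Codon 4 CCA (Pro): third position 4-fold.
Codon 5 GGU (Gly): third position 4-fold.
Four-fold degenerate third positions: 3.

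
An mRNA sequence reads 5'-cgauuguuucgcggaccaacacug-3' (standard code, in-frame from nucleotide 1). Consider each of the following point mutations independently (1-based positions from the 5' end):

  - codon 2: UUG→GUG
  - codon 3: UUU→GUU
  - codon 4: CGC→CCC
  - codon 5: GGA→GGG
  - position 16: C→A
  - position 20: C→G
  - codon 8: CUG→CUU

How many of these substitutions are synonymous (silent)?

Codon 2: UUG (Leu) → GUG (Val) — missense.
Codon 3: UUU (Phe) → GUU (Val) — missense.
Codon 4: CGC (Arg) → CCC (Pro) — missense.
Codon 5: GGA (Gly) → GGG (Gly) — synonymous.
Codon 6: CCA (Pro) → ACA (Thr) — missense.
Codon 7: ACA (Thr) → AGA (Arg) — missense.
Codon 8: CUG (Leu) → CUU (Leu) — synonymous.
Synonymous: 2 of 7.

2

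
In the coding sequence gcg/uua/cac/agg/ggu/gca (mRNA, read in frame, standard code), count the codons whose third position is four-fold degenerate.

Codon 1 GCG (Ala): third position 4-fold.
Codon 2 UUA (Leu): third position 2-fold.
Codon 3 CAC (His): third position 2-fold.
Codon 4 AGG (Arg): third position 2-fold.
Codon 5 GGU (Gly): third position 4-fold.
Codon 6 GCA (Ala): third position 4-fold.
Four-fold degenerate third positions: 3.

3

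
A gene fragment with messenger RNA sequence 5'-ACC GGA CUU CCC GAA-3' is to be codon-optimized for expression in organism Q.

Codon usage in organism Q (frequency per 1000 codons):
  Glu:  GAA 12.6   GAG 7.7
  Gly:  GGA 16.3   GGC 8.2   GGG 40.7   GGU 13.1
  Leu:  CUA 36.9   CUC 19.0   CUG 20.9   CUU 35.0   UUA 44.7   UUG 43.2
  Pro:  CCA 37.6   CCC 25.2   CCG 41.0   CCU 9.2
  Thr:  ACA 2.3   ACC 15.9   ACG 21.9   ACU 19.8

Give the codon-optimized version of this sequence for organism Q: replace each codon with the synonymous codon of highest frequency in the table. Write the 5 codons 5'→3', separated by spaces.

ACG GGG UUA CCG GAA

Codon 1 (Thr): best is ACG at 21.9.
Codon 2 (Gly): best is GGG at 40.7.
Codon 3 (Leu): best is UUA at 44.7.
Codon 4 (Pro): best is CCG at 41.0.
Codon 5 (Glu): best is GAA at 12.6.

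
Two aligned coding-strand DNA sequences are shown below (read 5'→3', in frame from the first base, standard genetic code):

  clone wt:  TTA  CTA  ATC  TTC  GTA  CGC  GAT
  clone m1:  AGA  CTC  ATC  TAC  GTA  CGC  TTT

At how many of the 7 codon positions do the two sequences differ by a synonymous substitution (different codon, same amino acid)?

1

Codon 1: TTA Leu / AGA Arg — nonsynonymous.
Codon 2: CTA Leu / CTC Leu — synonymous.
Codon 3: ATC Ile / ATC Ile — identical.
Codon 4: TTC Phe / TAC Tyr — nonsynonymous.
Codon 5: GTA Val / GTA Val — identical.
Codon 6: CGC Arg / CGC Arg — identical.
Codon 7: GAT Asp / TTT Phe — nonsynonymous.
Synonymous differences: 1.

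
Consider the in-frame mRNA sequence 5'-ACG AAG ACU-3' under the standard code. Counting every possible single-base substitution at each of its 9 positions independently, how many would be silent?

Codon 1 (ACG, Thr): 3 synonymous substitutions.
Codon 2 (AAG, Lys): 1 synonymous substitution.
Codon 3 (ACU, Thr): 3 synonymous substitutions.
Total: 3 + 1 + 3 = 7.

7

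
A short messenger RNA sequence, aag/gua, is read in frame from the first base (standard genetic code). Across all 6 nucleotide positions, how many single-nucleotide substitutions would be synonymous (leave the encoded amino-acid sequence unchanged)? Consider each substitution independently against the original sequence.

4

Codon 1 (AAG, Lys): 1 synonymous substitution.
Codon 2 (GUA, Val): 3 synonymous substitutions.
Total: 1 + 3 = 4.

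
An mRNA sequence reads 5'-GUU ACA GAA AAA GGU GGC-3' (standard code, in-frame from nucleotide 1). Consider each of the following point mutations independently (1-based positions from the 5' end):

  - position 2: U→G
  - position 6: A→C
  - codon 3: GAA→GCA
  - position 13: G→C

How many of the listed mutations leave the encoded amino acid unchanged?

Codon 1: GUU (Val) → GGU (Gly) — missense.
Codon 2: ACA (Thr) → ACC (Thr) — synonymous.
Codon 3: GAA (Glu) → GCA (Ala) — missense.
Codon 5: GGU (Gly) → CGU (Arg) — missense.
Synonymous: 1 of 4.

1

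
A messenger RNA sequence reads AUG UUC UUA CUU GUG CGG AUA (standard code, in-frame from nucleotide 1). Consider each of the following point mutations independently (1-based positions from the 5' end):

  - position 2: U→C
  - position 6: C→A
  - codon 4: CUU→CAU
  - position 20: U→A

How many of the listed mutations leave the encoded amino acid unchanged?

0

Codon 1: AUG (Met) → ACG (Thr) — missense.
Codon 2: UUC (Phe) → UUA (Leu) — missense.
Codon 4: CUU (Leu) → CAU (His) — missense.
Codon 7: AUA (Ile) → AAA (Lys) — missense.
Synonymous: 0 of 4.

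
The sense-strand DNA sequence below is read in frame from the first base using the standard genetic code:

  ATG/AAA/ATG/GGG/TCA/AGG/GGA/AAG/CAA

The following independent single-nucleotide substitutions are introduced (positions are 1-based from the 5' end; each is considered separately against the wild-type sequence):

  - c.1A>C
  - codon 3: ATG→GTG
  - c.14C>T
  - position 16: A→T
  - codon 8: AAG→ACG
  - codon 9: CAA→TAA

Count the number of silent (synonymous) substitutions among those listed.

Codon 1: ATG (Met) → CTG (Leu) — missense.
Codon 3: ATG (Met) → GTG (Val) — missense.
Codon 5: TCA (Ser) → TTA (Leu) — missense.
Codon 6: AGG (Arg) → TGG (Trp) — missense.
Codon 8: AAG (Lys) → ACG (Thr) — missense.
Codon 9: CAA (Gln) → TAA (Stop) — nonsense.
Synonymous: 0 of 6.

0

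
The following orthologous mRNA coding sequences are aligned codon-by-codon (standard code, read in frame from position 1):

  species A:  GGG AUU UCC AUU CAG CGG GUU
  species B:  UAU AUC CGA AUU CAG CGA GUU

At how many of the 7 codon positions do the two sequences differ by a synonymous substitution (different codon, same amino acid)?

2

Codon 1: GGG Gly / UAU Tyr — nonsynonymous.
Codon 2: AUU Ile / AUC Ile — synonymous.
Codon 3: UCC Ser / CGA Arg — nonsynonymous.
Codon 4: AUU Ile / AUU Ile — identical.
Codon 5: CAG Gln / CAG Gln — identical.
Codon 6: CGG Arg / CGA Arg — synonymous.
Codon 7: GUU Val / GUU Val — identical.
Synonymous differences: 2.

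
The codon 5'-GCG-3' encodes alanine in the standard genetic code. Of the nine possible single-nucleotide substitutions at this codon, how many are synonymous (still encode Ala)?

Position 1: none → 0 synonymous.
Position 2: none → 0 synonymous.
Position 3: GCU, GCC, GCA → 3 synonymous.
Total: 0 + 0 + 3 = 3.

3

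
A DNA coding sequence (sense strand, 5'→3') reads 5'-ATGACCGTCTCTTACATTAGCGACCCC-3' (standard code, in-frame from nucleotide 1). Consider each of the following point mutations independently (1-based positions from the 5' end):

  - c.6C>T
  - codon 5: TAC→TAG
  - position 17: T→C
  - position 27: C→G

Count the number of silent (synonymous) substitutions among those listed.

Codon 2: ACC (Thr) → ACT (Thr) — synonymous.
Codon 5: TAC (Tyr) → TAG (Stop) — nonsense.
Codon 6: ATT (Ile) → ACT (Thr) — missense.
Codon 9: CCC (Pro) → CCG (Pro) — synonymous.
Synonymous: 2 of 4.

2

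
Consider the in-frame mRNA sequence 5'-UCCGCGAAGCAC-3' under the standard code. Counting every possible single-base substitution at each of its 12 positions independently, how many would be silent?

Codon 1 (UCC, Ser): 3 synonymous substitutions.
Codon 2 (GCG, Ala): 3 synonymous substitutions.
Codon 3 (AAG, Lys): 1 synonymous substitution.
Codon 4 (CAC, His): 1 synonymous substitution.
Total: 3 + 3 + 1 + 1 = 8.

8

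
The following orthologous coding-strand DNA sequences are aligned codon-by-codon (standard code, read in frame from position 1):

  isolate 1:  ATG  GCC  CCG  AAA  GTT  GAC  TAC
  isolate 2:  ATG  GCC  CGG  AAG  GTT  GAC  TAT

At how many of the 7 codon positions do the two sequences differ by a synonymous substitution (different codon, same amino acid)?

Codon 1: ATG Met / ATG Met — identical.
Codon 2: GCC Ala / GCC Ala — identical.
Codon 3: CCG Pro / CGG Arg — nonsynonymous.
Codon 4: AAA Lys / AAG Lys — synonymous.
Codon 5: GTT Val / GTT Val — identical.
Codon 6: GAC Asp / GAC Asp — identical.
Codon 7: TAC Tyr / TAT Tyr — synonymous.
Synonymous differences: 2.

2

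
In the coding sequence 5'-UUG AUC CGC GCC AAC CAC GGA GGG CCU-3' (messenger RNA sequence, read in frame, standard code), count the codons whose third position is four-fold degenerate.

5

Codon 1 UUG (Leu): third position 2-fold.
Codon 2 AUC (Ile): third position 3-fold.
Codon 3 CGC (Arg): third position 4-fold.
Codon 4 GCC (Ala): third position 4-fold.
Codon 5 AAC (Asn): third position 2-fold.
Codon 6 CAC (His): third position 2-fold.
Codon 7 GGA (Gly): third position 4-fold.
Codon 8 GGG (Gly): third position 4-fold.
Codon 9 CCU (Pro): third position 4-fold.
Four-fold degenerate third positions: 5.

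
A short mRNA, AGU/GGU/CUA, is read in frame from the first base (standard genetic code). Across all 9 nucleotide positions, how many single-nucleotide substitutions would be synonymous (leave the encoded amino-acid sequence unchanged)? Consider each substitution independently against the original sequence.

8

Codon 1 (AGU, Ser): 1 synonymous substitution.
Codon 2 (GGU, Gly): 3 synonymous substitutions.
Codon 3 (CUA, Leu): 4 synonymous substitutions.
Total: 1 + 3 + 4 = 8.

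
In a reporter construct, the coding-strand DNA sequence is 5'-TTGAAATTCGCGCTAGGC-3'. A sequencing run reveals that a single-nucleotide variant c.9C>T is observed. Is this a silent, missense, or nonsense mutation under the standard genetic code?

silent

Position 9 falls in codon 3: TTC → Phe.
After the substitution the codon is TTT → Phe.
Both encode Phe, so the change is synonymous.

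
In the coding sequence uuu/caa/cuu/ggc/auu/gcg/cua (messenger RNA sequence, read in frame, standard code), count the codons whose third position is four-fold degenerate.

Codon 1 UUU (Phe): third position 2-fold.
Codon 2 CAA (Gln): third position 2-fold.
Codon 3 CUU (Leu): third position 4-fold.
Codon 4 GGC (Gly): third position 4-fold.
Codon 5 AUU (Ile): third position 3-fold.
Codon 6 GCG (Ala): third position 4-fold.
Codon 7 CUA (Leu): third position 4-fold.
Four-fold degenerate third positions: 4.

4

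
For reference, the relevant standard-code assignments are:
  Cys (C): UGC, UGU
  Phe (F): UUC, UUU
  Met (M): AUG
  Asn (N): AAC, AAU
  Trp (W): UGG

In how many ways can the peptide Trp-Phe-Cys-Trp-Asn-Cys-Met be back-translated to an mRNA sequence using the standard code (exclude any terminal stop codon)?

Trp: 1 codon.
Phe: 2 codons.
Cys: 2 codons.
Trp: 1 codon.
Asn: 2 codons.
Cys: 2 codons.
Met: 1 codon.
1 × 2 × 2 × 1 × 2 × 2 × 1 = 16.

16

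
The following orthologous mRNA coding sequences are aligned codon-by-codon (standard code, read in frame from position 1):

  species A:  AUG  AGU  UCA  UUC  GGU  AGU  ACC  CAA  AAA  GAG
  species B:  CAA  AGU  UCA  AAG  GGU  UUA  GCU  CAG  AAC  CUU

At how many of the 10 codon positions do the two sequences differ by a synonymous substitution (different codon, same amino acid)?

Codon 1: AUG Met / CAA Gln — nonsynonymous.
Codon 2: AGU Ser / AGU Ser — identical.
Codon 3: UCA Ser / UCA Ser — identical.
Codon 4: UUC Phe / AAG Lys — nonsynonymous.
Codon 5: GGU Gly / GGU Gly — identical.
Codon 6: AGU Ser / UUA Leu — nonsynonymous.
Codon 7: ACC Thr / GCU Ala — nonsynonymous.
Codon 8: CAA Gln / CAG Gln — synonymous.
Codon 9: AAA Lys / AAC Asn — nonsynonymous.
Codon 10: GAG Glu / CUU Leu — nonsynonymous.
Synonymous differences: 1.

1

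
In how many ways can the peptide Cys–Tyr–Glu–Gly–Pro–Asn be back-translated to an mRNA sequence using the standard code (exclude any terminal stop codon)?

256

Cys: 2 codons.
Tyr: 2 codons.
Glu: 2 codons.
Gly: 4 codons.
Pro: 4 codons.
Asn: 2 codons.
2 × 2 × 2 × 4 × 4 × 2 = 256.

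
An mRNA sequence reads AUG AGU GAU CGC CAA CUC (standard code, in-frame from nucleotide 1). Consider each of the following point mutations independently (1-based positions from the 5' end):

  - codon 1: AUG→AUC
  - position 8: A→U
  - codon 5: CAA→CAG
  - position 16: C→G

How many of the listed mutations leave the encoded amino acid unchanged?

Codon 1: AUG (Met) → AUC (Ile) — missense.
Codon 3: GAU (Asp) → GUU (Val) — missense.
Codon 5: CAA (Gln) → CAG (Gln) — synonymous.
Codon 6: CUC (Leu) → GUC (Val) — missense.
Synonymous: 1 of 4.

1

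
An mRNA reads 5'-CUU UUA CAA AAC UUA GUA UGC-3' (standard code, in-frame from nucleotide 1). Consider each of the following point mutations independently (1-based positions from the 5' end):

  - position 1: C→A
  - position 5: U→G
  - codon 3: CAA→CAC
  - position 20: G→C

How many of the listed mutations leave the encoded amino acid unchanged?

Codon 1: CUU (Leu) → AUU (Ile) — missense.
Codon 2: UUA (Leu) → UGA (Stop) — nonsense.
Codon 3: CAA (Gln) → CAC (His) — missense.
Codon 7: UGC (Cys) → UCC (Ser) — missense.
Synonymous: 0 of 4.

0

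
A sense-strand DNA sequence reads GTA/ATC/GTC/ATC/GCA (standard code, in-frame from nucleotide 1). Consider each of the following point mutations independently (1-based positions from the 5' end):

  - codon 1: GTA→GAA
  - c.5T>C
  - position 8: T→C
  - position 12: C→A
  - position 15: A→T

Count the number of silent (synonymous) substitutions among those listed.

2

Codon 1: GTA (Val) → GAA (Glu) — missense.
Codon 2: ATC (Ile) → ACC (Thr) — missense.
Codon 3: GTC (Val) → GCC (Ala) — missense.
Codon 4: ATC (Ile) → ATA (Ile) — synonymous.
Codon 5: GCA (Ala) → GCT (Ala) — synonymous.
Synonymous: 2 of 5.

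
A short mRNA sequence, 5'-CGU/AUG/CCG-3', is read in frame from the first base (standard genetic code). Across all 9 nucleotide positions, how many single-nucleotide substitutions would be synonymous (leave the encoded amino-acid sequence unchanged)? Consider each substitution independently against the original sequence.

6

Codon 1 (CGU, Arg): 3 synonymous substitutions.
Codon 2 (AUG, Met): 0 synonymous substitutions.
Codon 3 (CCG, Pro): 3 synonymous substitutions.
Total: 3 + 0 + 3 = 6.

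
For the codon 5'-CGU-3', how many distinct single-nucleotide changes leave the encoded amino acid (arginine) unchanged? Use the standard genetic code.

Position 1: none → 0 synonymous.
Position 2: none → 0 synonymous.
Position 3: CGC, CGA, CGG → 3 synonymous.
Total: 0 + 0 + 3 = 3.

3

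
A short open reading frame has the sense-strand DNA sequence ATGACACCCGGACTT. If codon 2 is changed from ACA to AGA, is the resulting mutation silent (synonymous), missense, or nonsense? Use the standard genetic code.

missense

Position 5 falls in codon 2: ACA → Thr.
After the substitution the codon is AGA → Arg.
Thr ≠ Arg, so this is a missense mutation.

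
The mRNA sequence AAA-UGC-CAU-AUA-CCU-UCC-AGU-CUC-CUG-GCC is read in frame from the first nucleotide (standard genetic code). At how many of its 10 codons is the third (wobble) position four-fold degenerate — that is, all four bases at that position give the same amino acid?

5

Codon 1 AAA (Lys): third position 2-fold.
Codon 2 UGC (Cys): third position 2-fold.
Codon 3 CAU (His): third position 2-fold.
Codon 4 AUA (Ile): third position 3-fold.
Codon 5 CCU (Pro): third position 4-fold.
Codon 6 UCC (Ser): third position 4-fold.
Codon 7 AGU (Ser): third position 2-fold.
Codon 8 CUC (Leu): third position 4-fold.
Codon 9 CUG (Leu): third position 4-fold.
Codon 10 GCC (Ala): third position 4-fold.
Four-fold degenerate third positions: 5.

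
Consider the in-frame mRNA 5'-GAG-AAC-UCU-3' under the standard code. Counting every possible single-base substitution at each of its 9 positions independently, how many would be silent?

Codon 1 (GAG, Glu): 1 synonymous substitution.
Codon 2 (AAC, Asn): 1 synonymous substitution.
Codon 3 (UCU, Ser): 3 synonymous substitutions.
Total: 1 + 1 + 3 = 5.

5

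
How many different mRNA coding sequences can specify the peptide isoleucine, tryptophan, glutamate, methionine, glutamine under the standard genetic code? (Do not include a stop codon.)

12

Ile: 3 codons.
Trp: 1 codon.
Glu: 2 codons.
Met: 1 codon.
Gln: 2 codons.
3 × 1 × 2 × 1 × 2 = 12.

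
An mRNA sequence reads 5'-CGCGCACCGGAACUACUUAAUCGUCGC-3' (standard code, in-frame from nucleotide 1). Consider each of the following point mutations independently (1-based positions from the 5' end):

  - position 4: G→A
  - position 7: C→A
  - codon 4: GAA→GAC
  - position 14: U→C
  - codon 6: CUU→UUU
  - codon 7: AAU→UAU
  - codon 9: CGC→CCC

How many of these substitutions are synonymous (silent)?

0

Codon 2: GCA (Ala) → ACA (Thr) — missense.
Codon 3: CCG (Pro) → ACG (Thr) — missense.
Codon 4: GAA (Glu) → GAC (Asp) — missense.
Codon 5: CUA (Leu) → CCA (Pro) — missense.
Codon 6: CUU (Leu) → UUU (Phe) — missense.
Codon 7: AAU (Asn) → UAU (Tyr) — missense.
Codon 9: CGC (Arg) → CCC (Pro) — missense.
Synonymous: 0 of 7.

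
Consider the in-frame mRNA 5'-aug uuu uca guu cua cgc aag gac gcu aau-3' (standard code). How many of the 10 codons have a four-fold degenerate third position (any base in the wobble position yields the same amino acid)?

Codon 1 AUG (Met): third position 1-fold.
Codon 2 UUU (Phe): third position 2-fold.
Codon 3 UCA (Ser): third position 4-fold.
Codon 4 GUU (Val): third position 4-fold.
Codon 5 CUA (Leu): third position 4-fold.
Codon 6 CGC (Arg): third position 4-fold.
Codon 7 AAG (Lys): third position 2-fold.
Codon 8 GAC (Asp): third position 2-fold.
Codon 9 GCU (Ala): third position 4-fold.
Codon 10 AAU (Asn): third position 2-fold.
Four-fold degenerate third positions: 5.

5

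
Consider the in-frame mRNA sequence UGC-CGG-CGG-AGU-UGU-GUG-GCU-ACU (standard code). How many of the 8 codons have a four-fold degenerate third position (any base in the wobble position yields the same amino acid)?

Codon 1 UGC (Cys): third position 2-fold.
Codon 2 CGG (Arg): third position 4-fold.
Codon 3 CGG (Arg): third position 4-fold.
Codon 4 AGU (Ser): third position 2-fold.
Codon 5 UGU (Cys): third position 2-fold.
Codon 6 GUG (Val): third position 4-fold.
Codon 7 GCU (Ala): third position 4-fold.
Codon 8 ACU (Thr): third position 4-fold.
Four-fold degenerate third positions: 5.

5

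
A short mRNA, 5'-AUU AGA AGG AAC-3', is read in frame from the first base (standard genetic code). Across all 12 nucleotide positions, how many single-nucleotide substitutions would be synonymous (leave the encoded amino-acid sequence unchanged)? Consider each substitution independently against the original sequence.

7

Codon 1 (AUU, Ile): 2 synonymous substitutions.
Codon 2 (AGA, Arg): 2 synonymous substitutions.
Codon 3 (AGG, Arg): 2 synonymous substitutions.
Codon 4 (AAC, Asn): 1 synonymous substitution.
Total: 2 + 2 + 2 + 1 = 7.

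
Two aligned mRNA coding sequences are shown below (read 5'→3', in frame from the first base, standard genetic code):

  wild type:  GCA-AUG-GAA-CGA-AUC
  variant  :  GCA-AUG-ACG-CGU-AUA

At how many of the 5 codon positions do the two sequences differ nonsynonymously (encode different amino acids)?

Codon 1: GCA Ala / GCA Ala — identical.
Codon 2: AUG Met / AUG Met — identical.
Codon 3: GAA Glu / ACG Thr — nonsynonymous.
Codon 4: CGA Arg / CGU Arg — synonymous.
Codon 5: AUC Ile / AUA Ile — synonymous.
Nonsynonymous differences: 1.

1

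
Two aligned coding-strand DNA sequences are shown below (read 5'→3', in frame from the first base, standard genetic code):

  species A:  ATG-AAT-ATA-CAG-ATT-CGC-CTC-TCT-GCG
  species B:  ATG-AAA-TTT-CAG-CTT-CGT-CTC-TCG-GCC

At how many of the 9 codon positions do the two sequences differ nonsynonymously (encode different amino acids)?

3

Codon 1: ATG Met / ATG Met — identical.
Codon 2: AAT Asn / AAA Lys — nonsynonymous.
Codon 3: ATA Ile / TTT Phe — nonsynonymous.
Codon 4: CAG Gln / CAG Gln — identical.
Codon 5: ATT Ile / CTT Leu — nonsynonymous.
Codon 6: CGC Arg / CGT Arg — synonymous.
Codon 7: CTC Leu / CTC Leu — identical.
Codon 8: TCT Ser / TCG Ser — synonymous.
Codon 9: GCG Ala / GCC Ala — synonymous.
Nonsynonymous differences: 3.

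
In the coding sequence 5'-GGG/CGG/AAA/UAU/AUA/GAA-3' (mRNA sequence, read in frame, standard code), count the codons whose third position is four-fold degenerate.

2

Codon 1 GGG (Gly): third position 4-fold.
Codon 2 CGG (Arg): third position 4-fold.
Codon 3 AAA (Lys): third position 2-fold.
Codon 4 UAU (Tyr): third position 2-fold.
Codon 5 AUA (Ile): third position 3-fold.
Codon 6 GAA (Glu): third position 2-fold.
Four-fold degenerate third positions: 2.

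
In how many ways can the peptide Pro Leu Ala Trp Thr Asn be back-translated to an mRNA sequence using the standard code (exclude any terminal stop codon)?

768

Pro: 4 codons.
Leu: 6 codons.
Ala: 4 codons.
Trp: 1 codon.
Thr: 4 codons.
Asn: 2 codons.
4 × 6 × 4 × 1 × 4 × 2 = 768.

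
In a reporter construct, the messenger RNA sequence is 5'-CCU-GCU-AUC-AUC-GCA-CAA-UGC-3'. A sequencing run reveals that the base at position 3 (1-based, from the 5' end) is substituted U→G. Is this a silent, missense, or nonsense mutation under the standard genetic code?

Position 3 falls in codon 1: CCU → Pro.
After the substitution the codon is CCG → Pro.
Both encode Pro, so the change is synonymous.

silent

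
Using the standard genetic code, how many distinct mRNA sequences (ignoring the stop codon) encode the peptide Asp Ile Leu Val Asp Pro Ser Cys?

13824

Asp: 2 codons.
Ile: 3 codons.
Leu: 6 codons.
Val: 4 codons.
Asp: 2 codons.
Pro: 4 codons.
Ser: 6 codons.
Cys: 2 codons.
2 × 3 × 6 × 4 × 2 × 4 × 6 × 2 = 13824.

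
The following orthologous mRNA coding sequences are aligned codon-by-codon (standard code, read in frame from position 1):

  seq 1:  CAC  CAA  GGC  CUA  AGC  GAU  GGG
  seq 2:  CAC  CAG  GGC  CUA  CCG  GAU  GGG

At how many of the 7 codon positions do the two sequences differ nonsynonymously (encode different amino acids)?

1

Codon 1: CAC His / CAC His — identical.
Codon 2: CAA Gln / CAG Gln — synonymous.
Codon 3: GGC Gly / GGC Gly — identical.
Codon 4: CUA Leu / CUA Leu — identical.
Codon 5: AGC Ser / CCG Pro — nonsynonymous.
Codon 6: GAU Asp / GAU Asp — identical.
Codon 7: GGG Gly / GGG Gly — identical.
Nonsynonymous differences: 1.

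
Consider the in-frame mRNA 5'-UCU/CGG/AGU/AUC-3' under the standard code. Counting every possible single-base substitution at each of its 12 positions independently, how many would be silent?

Codon 1 (UCU, Ser): 3 synonymous substitutions.
Codon 2 (CGG, Arg): 4 synonymous substitutions.
Codon 3 (AGU, Ser): 1 synonymous substitution.
Codon 4 (AUC, Ile): 2 synonymous substitutions.
Total: 3 + 4 + 1 + 2 = 10.

10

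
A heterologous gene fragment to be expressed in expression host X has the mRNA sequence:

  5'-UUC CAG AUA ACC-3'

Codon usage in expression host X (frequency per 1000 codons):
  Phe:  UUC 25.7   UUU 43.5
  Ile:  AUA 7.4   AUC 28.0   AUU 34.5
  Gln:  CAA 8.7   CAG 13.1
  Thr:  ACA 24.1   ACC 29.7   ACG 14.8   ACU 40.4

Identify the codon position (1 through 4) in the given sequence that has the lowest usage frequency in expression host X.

Codon 1 UUC (Phe): 25.7 per 1000.
Codon 2 CAG (Gln): 13.1 per 1000.
Codon 3 AUA (Ile): 7.4 per 1000.
Codon 4 ACC (Thr): 29.7 per 1000.
Lowest frequency is 7.4 at codon 3.

3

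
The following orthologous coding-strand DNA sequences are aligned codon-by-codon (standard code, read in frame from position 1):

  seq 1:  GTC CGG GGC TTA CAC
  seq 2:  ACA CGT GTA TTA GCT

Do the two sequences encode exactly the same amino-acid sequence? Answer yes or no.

no

Codon 1: GTC Val / ACA Thr — nonsynonymous.
Codon 2: CGG Arg / CGT Arg — synonymous.
Codon 3: GGC Gly / GTA Val — nonsynonymous.
Codon 4: TTA Leu / TTA Leu — identical.
Codon 5: CAC His / GCT Ala — nonsynonymous.
Nonsynonymous differences: 3 → different protein.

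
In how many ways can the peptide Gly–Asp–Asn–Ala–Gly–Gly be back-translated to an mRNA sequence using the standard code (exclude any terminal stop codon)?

1024

Gly: 4 codons.
Asp: 2 codons.
Asn: 2 codons.
Ala: 4 codons.
Gly: 4 codons.
Gly: 4 codons.
4 × 2 × 2 × 4 × 4 × 4 = 1024.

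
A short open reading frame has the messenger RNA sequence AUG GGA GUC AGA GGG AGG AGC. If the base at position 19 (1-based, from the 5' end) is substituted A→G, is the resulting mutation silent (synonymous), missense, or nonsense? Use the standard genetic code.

missense

Position 19 falls in codon 7: AGC → Ser.
After the substitution the codon is GGC → Gly.
Ser ≠ Gly, so this is a missense mutation.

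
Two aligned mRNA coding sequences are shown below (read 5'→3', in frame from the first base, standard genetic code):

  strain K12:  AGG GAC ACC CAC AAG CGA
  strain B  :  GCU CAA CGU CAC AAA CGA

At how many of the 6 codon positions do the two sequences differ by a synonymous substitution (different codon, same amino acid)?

Codon 1: AGG Arg / GCU Ala — nonsynonymous.
Codon 2: GAC Asp / CAA Gln — nonsynonymous.
Codon 3: ACC Thr / CGU Arg — nonsynonymous.
Codon 4: CAC His / CAC His — identical.
Codon 5: AAG Lys / AAA Lys — synonymous.
Codon 6: CGA Arg / CGA Arg — identical.
Synonymous differences: 1.

1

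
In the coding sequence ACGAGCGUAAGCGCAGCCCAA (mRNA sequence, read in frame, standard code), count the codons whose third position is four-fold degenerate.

Codon 1 ACG (Thr): third position 4-fold.
Codon 2 AGC (Ser): third position 2-fold.
Codon 3 GUA (Val): third position 4-fold.
Codon 4 AGC (Ser): third position 2-fold.
Codon 5 GCA (Ala): third position 4-fold.
Codon 6 GCC (Ala): third position 4-fold.
Codon 7 CAA (Gln): third position 2-fold.
Four-fold degenerate third positions: 4.

4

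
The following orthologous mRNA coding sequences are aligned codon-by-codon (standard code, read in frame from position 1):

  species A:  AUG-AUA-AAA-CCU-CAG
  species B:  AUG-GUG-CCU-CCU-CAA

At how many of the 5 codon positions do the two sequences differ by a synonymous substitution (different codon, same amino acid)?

1

Codon 1: AUG Met / AUG Met — identical.
Codon 2: AUA Ile / GUG Val — nonsynonymous.
Codon 3: AAA Lys / CCU Pro — nonsynonymous.
Codon 4: CCU Pro / CCU Pro — identical.
Codon 5: CAG Gln / CAA Gln — synonymous.
Synonymous differences: 1.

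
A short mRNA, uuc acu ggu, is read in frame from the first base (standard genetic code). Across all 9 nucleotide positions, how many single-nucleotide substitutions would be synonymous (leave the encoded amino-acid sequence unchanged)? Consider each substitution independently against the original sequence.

Codon 1 (UUC, Phe): 1 synonymous substitution.
Codon 2 (ACU, Thr): 3 synonymous substitutions.
Codon 3 (GGU, Gly): 3 synonymous substitutions.
Total: 1 + 3 + 3 = 7.

7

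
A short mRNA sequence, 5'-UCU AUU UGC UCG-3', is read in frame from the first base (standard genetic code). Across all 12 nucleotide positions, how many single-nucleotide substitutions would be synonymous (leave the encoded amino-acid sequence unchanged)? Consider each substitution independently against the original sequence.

9

Codon 1 (UCU, Ser): 3 synonymous substitutions.
Codon 2 (AUU, Ile): 2 synonymous substitutions.
Codon 3 (UGC, Cys): 1 synonymous substitution.
Codon 4 (UCG, Ser): 3 synonymous substitutions.
Total: 3 + 2 + 1 + 3 = 9.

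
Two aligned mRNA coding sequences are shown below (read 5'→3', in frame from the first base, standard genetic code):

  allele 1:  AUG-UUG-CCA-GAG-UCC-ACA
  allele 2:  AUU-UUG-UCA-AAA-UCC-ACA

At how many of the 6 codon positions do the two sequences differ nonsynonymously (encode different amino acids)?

3

Codon 1: AUG Met / AUU Ile — nonsynonymous.
Codon 2: UUG Leu / UUG Leu — identical.
Codon 3: CCA Pro / UCA Ser — nonsynonymous.
Codon 4: GAG Glu / AAA Lys — nonsynonymous.
Codon 5: UCC Ser / UCC Ser — identical.
Codon 6: ACA Thr / ACA Thr — identical.
Nonsynonymous differences: 3.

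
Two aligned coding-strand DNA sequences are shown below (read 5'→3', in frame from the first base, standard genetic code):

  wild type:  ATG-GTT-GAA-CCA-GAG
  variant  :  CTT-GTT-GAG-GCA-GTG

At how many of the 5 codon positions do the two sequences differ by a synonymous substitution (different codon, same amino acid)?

Codon 1: ATG Met / CTT Leu — nonsynonymous.
Codon 2: GTT Val / GTT Val — identical.
Codon 3: GAA Glu / GAG Glu — synonymous.
Codon 4: CCA Pro / GCA Ala — nonsynonymous.
Codon 5: GAG Glu / GTG Val — nonsynonymous.
Synonymous differences: 1.

1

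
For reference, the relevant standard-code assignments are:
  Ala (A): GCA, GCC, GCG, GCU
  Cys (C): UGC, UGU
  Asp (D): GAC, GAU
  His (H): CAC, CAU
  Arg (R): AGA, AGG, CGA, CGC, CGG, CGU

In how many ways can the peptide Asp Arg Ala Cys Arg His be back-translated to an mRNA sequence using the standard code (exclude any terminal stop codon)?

Asp: 2 codons.
Arg: 6 codons.
Ala: 4 codons.
Cys: 2 codons.
Arg: 6 codons.
His: 2 codons.
2 × 6 × 4 × 2 × 6 × 2 = 1152.

1152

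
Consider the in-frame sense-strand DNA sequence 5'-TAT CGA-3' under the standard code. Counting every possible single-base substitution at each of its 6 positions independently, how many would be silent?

5

Codon 1 (TAT, Tyr): 1 synonymous substitution.
Codon 2 (CGA, Arg): 4 synonymous substitutions.
Total: 1 + 4 = 5.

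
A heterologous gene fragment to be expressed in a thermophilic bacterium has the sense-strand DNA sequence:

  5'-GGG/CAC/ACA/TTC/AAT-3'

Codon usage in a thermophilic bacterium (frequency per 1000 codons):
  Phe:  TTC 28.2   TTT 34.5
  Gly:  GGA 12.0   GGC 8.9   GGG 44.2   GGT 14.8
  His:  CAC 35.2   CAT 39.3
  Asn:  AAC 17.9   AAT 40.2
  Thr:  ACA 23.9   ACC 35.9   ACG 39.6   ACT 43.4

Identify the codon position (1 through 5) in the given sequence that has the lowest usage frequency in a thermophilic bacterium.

3

Codon 1 GGG (Gly): 44.2 per 1000.
Codon 2 CAC (His): 35.2 per 1000.
Codon 3 ACA (Thr): 23.9 per 1000.
Codon 4 TTC (Phe): 28.2 per 1000.
Codon 5 AAT (Asn): 40.2 per 1000.
Lowest frequency is 23.9 at codon 3.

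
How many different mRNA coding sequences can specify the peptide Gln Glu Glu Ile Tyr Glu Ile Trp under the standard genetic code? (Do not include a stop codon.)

288

Gln: 2 codons.
Glu: 2 codons.
Glu: 2 codons.
Ile: 3 codons.
Tyr: 2 codons.
Glu: 2 codons.
Ile: 3 codons.
Trp: 1 codon.
2 × 2 × 2 × 3 × 2 × 2 × 3 × 1 = 288.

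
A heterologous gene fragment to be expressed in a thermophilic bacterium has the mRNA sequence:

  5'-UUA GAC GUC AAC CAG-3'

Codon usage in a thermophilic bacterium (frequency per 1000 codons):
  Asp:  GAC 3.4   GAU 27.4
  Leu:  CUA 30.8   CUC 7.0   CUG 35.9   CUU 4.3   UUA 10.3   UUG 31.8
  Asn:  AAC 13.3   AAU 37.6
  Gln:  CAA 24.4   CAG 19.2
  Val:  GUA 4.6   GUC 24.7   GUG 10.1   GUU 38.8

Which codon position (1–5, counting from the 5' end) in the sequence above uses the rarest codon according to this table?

2

Codon 1 UUA (Leu): 10.3 per 1000.
Codon 2 GAC (Asp): 3.4 per 1000.
Codon 3 GUC (Val): 24.7 per 1000.
Codon 4 AAC (Asn): 13.3 per 1000.
Codon 5 CAG (Gln): 19.2 per 1000.
Lowest frequency is 3.4 at codon 2.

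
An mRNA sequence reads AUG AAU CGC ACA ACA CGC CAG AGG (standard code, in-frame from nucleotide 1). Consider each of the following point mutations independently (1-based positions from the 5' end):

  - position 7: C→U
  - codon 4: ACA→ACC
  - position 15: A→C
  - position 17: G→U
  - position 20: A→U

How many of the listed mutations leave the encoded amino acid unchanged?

Codon 3: CGC (Arg) → UGC (Cys) — missense.
Codon 4: ACA (Thr) → ACC (Thr) — synonymous.
Codon 5: ACA (Thr) → ACC (Thr) — synonymous.
Codon 6: CGC (Arg) → CUC (Leu) — missense.
Codon 7: CAG (Gln) → CUG (Leu) — missense.
Synonymous: 2 of 5.

2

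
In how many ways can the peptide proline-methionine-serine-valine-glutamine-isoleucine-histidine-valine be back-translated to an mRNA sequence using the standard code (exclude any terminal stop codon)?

4608

Pro: 4 codons.
Met: 1 codon.
Ser: 6 codons.
Val: 4 codons.
Gln: 2 codons.
Ile: 3 codons.
His: 2 codons.
Val: 4 codons.
4 × 1 × 6 × 4 × 2 × 3 × 2 × 4 = 4608.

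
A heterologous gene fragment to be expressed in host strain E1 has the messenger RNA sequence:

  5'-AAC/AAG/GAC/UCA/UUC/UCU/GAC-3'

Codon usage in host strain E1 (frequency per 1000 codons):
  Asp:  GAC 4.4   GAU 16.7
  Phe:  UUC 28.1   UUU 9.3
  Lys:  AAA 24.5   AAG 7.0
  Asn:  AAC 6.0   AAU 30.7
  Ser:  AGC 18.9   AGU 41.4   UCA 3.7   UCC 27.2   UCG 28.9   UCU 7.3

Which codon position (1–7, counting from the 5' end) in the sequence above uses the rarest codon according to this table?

4

Codon 1 AAC (Asn): 6.0 per 1000.
Codon 2 AAG (Lys): 7.0 per 1000.
Codon 3 GAC (Asp): 4.4 per 1000.
Codon 4 UCA (Ser): 3.7 per 1000.
Codon 5 UUC (Phe): 28.1 per 1000.
Codon 6 UCU (Ser): 7.3 per 1000.
Codon 7 GAC (Asp): 4.4 per 1000.
Lowest frequency is 3.7 at codon 4.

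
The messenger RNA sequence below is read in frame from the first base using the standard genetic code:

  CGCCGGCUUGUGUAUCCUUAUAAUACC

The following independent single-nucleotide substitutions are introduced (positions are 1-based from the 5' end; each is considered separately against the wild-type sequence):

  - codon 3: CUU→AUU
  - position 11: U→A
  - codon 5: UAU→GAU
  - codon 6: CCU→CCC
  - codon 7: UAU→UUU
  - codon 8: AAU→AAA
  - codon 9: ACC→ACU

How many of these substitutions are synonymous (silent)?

Codon 3: CUU (Leu) → AUU (Ile) — missense.
Codon 4: GUG (Val) → GAG (Glu) — missense.
Codon 5: UAU (Tyr) → GAU (Asp) — missense.
Codon 6: CCU (Pro) → CCC (Pro) — synonymous.
Codon 7: UAU (Tyr) → UUU (Phe) — missense.
Codon 8: AAU (Asn) → AAA (Lys) — missense.
Codon 9: ACC (Thr) → ACU (Thr) — synonymous.
Synonymous: 2 of 7.

2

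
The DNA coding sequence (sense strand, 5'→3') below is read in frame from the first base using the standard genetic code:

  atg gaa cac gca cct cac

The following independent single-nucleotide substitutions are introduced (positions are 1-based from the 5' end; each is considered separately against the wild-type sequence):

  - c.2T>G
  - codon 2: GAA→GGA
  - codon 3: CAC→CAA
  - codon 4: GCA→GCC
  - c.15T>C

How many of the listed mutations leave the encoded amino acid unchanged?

2

Codon 1: ATG (Met) → AGG (Arg) — missense.
Codon 2: GAA (Glu) → GGA (Gly) — missense.
Codon 3: CAC (His) → CAA (Gln) — missense.
Codon 4: GCA (Ala) → GCC (Ala) — synonymous.
Codon 5: CCT (Pro) → CCC (Pro) — synonymous.
Synonymous: 2 of 5.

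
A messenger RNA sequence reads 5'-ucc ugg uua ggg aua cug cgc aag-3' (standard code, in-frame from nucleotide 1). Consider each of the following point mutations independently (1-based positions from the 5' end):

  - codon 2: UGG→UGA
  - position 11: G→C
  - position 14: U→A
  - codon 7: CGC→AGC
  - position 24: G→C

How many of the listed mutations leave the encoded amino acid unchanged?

Codon 2: UGG (Trp) → UGA (Stop) — nonsense.
Codon 4: GGG (Gly) → GCG (Ala) — missense.
Codon 5: AUA (Ile) → AAA (Lys) — missense.
Codon 7: CGC (Arg) → AGC (Ser) — missense.
Codon 8: AAG (Lys) → AAC (Asn) — missense.
Synonymous: 0 of 5.

0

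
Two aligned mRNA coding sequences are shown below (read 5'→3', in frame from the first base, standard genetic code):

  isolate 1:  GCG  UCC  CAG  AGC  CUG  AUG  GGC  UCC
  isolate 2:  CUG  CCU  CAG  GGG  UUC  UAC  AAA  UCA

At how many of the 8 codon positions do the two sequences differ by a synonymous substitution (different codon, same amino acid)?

1

Codon 1: GCG Ala / CUG Leu — nonsynonymous.
Codon 2: UCC Ser / CCU Pro — nonsynonymous.
Codon 3: CAG Gln / CAG Gln — identical.
Codon 4: AGC Ser / GGG Gly — nonsynonymous.
Codon 5: CUG Leu / UUC Phe — nonsynonymous.
Codon 6: AUG Met / UAC Tyr — nonsynonymous.
Codon 7: GGC Gly / AAA Lys — nonsynonymous.
Codon 8: UCC Ser / UCA Ser — synonymous.
Synonymous differences: 1.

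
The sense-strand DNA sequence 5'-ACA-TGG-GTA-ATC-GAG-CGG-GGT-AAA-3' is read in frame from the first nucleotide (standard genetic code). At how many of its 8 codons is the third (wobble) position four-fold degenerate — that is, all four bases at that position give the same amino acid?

4

Codon 1 ACA (Thr): third position 4-fold.
Codon 2 TGG (Trp): third position 1-fold.
Codon 3 GTA (Val): third position 4-fold.
Codon 4 ATC (Ile): third position 3-fold.
Codon 5 GAG (Glu): third position 2-fold.
Codon 6 CGG (Arg): third position 4-fold.
Codon 7 GGT (Gly): third position 4-fold.
Codon 8 AAA (Lys): third position 2-fold.
Four-fold degenerate third positions: 4.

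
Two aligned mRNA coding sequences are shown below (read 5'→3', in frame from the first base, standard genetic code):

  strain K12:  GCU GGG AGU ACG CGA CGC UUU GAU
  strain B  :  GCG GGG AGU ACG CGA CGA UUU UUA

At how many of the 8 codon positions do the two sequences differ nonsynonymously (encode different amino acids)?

1

Codon 1: GCU Ala / GCG Ala — synonymous.
Codon 2: GGG Gly / GGG Gly — identical.
Codon 3: AGU Ser / AGU Ser — identical.
Codon 4: ACG Thr / ACG Thr — identical.
Codon 5: CGA Arg / CGA Arg — identical.
Codon 6: CGC Arg / CGA Arg — synonymous.
Codon 7: UUU Phe / UUU Phe — identical.
Codon 8: GAU Asp / UUA Leu — nonsynonymous.
Nonsynonymous differences: 1.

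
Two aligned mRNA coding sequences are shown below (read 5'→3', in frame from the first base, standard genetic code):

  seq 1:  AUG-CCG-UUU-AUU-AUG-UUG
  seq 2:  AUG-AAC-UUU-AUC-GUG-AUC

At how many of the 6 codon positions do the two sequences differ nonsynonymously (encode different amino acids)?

3

Codon 1: AUG Met / AUG Met — identical.
Codon 2: CCG Pro / AAC Asn — nonsynonymous.
Codon 3: UUU Phe / UUU Phe — identical.
Codon 4: AUU Ile / AUC Ile — synonymous.
Codon 5: AUG Met / GUG Val — nonsynonymous.
Codon 6: UUG Leu / AUC Ile — nonsynonymous.
Nonsynonymous differences: 3.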